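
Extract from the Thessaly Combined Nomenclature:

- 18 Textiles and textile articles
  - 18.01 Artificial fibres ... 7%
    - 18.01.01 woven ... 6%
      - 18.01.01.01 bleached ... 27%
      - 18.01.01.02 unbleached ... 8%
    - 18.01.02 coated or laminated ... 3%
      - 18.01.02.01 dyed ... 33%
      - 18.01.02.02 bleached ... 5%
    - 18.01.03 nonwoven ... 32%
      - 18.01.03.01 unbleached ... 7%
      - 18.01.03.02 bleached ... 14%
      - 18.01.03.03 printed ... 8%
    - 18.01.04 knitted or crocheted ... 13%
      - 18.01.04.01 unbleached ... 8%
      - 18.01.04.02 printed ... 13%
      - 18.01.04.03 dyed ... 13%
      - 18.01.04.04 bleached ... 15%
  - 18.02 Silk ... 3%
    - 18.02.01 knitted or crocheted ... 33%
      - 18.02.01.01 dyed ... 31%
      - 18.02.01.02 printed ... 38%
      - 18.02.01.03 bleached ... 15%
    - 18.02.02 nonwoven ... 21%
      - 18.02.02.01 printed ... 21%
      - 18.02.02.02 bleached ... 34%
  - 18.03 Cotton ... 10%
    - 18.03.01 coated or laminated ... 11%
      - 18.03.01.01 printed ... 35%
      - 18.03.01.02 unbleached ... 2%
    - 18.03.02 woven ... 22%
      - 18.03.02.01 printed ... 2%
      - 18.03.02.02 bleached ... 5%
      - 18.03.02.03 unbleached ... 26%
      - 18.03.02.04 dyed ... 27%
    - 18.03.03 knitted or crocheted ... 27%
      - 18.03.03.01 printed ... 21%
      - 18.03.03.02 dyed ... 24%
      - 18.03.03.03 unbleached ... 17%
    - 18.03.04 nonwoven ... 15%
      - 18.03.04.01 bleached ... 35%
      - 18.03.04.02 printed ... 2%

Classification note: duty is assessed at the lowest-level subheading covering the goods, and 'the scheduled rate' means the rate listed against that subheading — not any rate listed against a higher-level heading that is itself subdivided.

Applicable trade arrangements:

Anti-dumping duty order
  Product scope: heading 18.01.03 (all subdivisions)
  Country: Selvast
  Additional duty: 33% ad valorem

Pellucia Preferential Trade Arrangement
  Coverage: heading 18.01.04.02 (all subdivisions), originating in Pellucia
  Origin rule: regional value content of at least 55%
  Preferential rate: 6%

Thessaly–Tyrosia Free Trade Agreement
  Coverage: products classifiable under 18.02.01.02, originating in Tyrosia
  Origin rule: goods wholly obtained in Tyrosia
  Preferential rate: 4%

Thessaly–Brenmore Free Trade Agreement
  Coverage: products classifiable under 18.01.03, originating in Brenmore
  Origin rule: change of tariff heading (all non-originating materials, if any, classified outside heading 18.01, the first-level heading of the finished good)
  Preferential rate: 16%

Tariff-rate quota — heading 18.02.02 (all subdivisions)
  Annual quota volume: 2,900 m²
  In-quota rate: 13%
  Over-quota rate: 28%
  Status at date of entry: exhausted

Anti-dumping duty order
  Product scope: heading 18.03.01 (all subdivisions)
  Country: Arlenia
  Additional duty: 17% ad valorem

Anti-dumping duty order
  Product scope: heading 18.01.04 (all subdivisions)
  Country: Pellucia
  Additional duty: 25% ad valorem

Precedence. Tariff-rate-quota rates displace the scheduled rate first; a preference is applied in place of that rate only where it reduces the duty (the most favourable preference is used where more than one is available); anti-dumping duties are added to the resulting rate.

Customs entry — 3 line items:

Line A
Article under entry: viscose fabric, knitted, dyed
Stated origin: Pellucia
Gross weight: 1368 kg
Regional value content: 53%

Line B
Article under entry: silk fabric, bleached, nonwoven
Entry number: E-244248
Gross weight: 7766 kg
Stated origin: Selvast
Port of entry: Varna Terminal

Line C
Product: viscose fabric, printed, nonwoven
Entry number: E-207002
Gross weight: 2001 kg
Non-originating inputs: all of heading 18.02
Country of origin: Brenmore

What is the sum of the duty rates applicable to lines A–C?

74%

Line A: viscose → 18.01; knitted → 18.01.04; dyed → 18.01.04.03. Scheduled 13%. Pellucia agreement on 18.01.04.02: 18.01.04.03 not covered; anti-dumping (Pellucia, 18.01.04): +25%; total 13% + 25% = 38%. → 38%.
Line B: silk → 18.02; nonwoven → 18.02.02; bleached → 18.02.02.02. Scheduled 34%. quota on 18.02.02 exhausted → over-quota 28%. → 28%.
Line C: viscose → 18.01; nonwoven → 18.01.03; printed → 18.01.03.03. Scheduled 8%. Brenmore agreement on 18.01.03: CTH met → 16% available; preference 16% not lower than 8% → no reduction. → 8%.
Sum: 38% + 28% + 8% = 74%.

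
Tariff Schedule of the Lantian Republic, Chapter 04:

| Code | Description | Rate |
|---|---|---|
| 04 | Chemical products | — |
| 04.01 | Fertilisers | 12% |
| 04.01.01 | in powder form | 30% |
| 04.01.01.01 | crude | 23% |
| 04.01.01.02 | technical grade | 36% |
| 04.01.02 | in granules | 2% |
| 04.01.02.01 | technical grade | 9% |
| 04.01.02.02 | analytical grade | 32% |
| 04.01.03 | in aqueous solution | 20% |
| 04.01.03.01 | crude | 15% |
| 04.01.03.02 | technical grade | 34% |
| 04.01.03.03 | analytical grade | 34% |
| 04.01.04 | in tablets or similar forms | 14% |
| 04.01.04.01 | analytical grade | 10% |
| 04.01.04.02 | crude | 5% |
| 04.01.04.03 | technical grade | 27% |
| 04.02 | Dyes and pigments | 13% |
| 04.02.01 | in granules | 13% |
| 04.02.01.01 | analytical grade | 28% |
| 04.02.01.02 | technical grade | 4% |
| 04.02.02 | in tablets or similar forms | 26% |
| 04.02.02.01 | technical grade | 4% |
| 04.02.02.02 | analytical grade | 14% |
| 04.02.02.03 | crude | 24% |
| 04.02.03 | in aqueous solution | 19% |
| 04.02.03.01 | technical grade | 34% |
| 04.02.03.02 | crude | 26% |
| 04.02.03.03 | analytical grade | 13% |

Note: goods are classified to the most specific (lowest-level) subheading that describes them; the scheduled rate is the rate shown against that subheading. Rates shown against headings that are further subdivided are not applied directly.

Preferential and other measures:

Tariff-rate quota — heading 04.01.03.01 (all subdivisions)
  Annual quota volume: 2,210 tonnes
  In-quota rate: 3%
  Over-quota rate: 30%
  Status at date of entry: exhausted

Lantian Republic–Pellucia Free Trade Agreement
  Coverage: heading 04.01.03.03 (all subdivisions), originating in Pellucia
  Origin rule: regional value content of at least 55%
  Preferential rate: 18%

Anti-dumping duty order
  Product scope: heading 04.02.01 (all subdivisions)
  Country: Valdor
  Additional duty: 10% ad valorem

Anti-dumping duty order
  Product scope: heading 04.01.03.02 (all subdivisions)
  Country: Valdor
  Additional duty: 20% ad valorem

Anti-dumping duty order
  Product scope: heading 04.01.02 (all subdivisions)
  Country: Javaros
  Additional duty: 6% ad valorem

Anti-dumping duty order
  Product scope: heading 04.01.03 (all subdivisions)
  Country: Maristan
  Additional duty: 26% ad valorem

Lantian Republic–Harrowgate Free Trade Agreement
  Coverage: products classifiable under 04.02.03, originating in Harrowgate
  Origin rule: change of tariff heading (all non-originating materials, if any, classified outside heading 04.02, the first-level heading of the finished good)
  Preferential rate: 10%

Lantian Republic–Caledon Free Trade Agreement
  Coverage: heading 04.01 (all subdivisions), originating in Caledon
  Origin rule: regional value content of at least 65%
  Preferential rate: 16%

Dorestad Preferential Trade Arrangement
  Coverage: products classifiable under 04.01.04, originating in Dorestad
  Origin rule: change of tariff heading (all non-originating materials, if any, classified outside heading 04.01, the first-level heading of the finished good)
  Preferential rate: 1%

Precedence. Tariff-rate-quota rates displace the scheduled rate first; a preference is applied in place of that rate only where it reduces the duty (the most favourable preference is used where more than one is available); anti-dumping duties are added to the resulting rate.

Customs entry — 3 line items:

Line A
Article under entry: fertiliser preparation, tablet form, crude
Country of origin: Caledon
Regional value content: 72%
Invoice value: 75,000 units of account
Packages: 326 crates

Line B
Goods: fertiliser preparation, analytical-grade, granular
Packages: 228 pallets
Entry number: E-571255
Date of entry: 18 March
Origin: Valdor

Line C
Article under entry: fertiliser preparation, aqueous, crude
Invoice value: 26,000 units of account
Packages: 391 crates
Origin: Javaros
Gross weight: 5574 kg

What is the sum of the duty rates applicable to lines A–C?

67%

Line A: fertiliser → 04.01; tablet form → 04.01.04; crude → 04.01.04.02. Scheduled 5%. Caledon agreement on 04.01: RVC ≥ 65% → 16% available; preference 16% not lower than 5% → no reduction. → 5%.
Line B: fertiliser → 04.01; granular → 04.01.02; analytical-grade → 04.01.02.02. Scheduled 32%. No special measure applies. → 32%.
Line C: fertiliser → 04.01; aqueous → 04.01.03; crude → 04.01.03.01. Scheduled 15%. quota on 04.01.03.01 exhausted → over-quota 30%. → 30%.
Sum: 5% + 32% + 30% = 67%.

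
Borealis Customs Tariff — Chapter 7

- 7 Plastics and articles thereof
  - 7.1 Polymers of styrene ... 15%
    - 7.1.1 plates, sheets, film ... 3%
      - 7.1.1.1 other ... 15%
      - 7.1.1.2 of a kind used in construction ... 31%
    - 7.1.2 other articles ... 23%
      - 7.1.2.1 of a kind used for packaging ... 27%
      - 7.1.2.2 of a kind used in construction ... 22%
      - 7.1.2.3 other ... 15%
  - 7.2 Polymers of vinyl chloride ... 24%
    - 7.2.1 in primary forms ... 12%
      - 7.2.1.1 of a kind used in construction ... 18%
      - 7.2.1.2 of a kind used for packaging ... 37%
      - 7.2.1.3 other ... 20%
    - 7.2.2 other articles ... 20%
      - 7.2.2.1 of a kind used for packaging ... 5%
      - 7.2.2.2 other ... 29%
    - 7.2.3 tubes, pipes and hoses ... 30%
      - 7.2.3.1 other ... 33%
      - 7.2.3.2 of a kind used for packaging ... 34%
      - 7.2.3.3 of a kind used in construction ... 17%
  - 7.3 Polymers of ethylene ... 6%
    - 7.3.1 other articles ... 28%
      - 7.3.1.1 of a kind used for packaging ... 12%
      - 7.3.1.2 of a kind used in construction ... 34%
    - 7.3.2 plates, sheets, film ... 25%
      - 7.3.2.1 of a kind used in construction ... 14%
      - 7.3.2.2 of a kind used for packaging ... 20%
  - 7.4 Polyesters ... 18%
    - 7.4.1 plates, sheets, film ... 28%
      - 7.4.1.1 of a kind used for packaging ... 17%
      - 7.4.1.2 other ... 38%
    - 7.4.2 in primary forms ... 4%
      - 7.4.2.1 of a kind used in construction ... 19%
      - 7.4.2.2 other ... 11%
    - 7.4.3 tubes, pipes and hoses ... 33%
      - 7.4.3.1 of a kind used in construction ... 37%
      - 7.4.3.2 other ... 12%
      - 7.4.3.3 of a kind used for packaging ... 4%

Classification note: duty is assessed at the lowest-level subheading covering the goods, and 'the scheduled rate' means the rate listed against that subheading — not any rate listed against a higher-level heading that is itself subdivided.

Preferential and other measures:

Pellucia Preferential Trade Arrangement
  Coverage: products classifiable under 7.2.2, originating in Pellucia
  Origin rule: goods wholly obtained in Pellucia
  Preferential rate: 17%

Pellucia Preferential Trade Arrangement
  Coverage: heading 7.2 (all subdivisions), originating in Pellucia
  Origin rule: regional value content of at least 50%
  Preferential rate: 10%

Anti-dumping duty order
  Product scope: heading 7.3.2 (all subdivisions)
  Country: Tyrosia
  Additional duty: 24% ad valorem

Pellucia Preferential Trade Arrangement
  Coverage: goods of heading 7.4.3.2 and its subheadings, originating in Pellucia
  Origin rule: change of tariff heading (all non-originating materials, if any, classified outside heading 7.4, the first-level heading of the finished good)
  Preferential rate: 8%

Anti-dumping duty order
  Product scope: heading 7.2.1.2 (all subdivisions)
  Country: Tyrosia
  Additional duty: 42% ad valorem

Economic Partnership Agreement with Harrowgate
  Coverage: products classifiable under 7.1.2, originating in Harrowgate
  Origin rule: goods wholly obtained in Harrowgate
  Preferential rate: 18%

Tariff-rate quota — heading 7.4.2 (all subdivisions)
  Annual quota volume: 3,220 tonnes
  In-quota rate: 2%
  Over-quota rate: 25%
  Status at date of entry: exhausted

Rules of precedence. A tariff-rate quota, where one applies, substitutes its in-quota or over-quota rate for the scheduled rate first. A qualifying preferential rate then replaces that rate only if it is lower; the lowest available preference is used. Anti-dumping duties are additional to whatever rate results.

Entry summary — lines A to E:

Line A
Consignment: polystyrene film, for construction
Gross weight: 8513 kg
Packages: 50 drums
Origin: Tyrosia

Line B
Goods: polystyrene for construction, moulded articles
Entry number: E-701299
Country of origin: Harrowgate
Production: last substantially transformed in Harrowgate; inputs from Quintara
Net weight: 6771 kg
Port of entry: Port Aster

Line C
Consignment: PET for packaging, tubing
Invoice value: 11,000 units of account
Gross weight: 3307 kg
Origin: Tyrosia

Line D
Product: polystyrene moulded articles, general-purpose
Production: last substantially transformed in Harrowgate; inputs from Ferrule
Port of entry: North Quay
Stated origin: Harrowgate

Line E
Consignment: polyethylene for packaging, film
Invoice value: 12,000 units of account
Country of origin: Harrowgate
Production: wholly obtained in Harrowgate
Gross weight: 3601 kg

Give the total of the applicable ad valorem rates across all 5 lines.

Line A: polystyrene → 7.1; film → 7.1.1; for construction → 7.1.1.2. Scheduled 31%. No special measure applies. → 31%.
Line B: polystyrene → 7.1; moulded articles → 7.1.2; for construction → 7.1.2.2. Scheduled 22%. Harrowgate agreement on 7.1.2: not wholly obtained. → 22%.
Line C: PET → 7.4; tubing → 7.4.3; for packaging → 7.4.3.3. Scheduled 4%. No special measure applies. → 4%.
Line D: polystyrene → 7.1; moulded articles → 7.1.2; general-purpose → 7.1.2.3. Scheduled 15%. Harrowgate agreement on 7.1.2: not wholly obtained. → 15%.
Line E: polyethylene → 7.3; film → 7.3.2; for packaging → 7.3.2.2. Scheduled 20%. Harrowgate agreement on 7.1.2: 7.3.2.2 not covered. → 20%.
Sum: 31% + 22% + 4% + 15% + 20% = 92%.

92%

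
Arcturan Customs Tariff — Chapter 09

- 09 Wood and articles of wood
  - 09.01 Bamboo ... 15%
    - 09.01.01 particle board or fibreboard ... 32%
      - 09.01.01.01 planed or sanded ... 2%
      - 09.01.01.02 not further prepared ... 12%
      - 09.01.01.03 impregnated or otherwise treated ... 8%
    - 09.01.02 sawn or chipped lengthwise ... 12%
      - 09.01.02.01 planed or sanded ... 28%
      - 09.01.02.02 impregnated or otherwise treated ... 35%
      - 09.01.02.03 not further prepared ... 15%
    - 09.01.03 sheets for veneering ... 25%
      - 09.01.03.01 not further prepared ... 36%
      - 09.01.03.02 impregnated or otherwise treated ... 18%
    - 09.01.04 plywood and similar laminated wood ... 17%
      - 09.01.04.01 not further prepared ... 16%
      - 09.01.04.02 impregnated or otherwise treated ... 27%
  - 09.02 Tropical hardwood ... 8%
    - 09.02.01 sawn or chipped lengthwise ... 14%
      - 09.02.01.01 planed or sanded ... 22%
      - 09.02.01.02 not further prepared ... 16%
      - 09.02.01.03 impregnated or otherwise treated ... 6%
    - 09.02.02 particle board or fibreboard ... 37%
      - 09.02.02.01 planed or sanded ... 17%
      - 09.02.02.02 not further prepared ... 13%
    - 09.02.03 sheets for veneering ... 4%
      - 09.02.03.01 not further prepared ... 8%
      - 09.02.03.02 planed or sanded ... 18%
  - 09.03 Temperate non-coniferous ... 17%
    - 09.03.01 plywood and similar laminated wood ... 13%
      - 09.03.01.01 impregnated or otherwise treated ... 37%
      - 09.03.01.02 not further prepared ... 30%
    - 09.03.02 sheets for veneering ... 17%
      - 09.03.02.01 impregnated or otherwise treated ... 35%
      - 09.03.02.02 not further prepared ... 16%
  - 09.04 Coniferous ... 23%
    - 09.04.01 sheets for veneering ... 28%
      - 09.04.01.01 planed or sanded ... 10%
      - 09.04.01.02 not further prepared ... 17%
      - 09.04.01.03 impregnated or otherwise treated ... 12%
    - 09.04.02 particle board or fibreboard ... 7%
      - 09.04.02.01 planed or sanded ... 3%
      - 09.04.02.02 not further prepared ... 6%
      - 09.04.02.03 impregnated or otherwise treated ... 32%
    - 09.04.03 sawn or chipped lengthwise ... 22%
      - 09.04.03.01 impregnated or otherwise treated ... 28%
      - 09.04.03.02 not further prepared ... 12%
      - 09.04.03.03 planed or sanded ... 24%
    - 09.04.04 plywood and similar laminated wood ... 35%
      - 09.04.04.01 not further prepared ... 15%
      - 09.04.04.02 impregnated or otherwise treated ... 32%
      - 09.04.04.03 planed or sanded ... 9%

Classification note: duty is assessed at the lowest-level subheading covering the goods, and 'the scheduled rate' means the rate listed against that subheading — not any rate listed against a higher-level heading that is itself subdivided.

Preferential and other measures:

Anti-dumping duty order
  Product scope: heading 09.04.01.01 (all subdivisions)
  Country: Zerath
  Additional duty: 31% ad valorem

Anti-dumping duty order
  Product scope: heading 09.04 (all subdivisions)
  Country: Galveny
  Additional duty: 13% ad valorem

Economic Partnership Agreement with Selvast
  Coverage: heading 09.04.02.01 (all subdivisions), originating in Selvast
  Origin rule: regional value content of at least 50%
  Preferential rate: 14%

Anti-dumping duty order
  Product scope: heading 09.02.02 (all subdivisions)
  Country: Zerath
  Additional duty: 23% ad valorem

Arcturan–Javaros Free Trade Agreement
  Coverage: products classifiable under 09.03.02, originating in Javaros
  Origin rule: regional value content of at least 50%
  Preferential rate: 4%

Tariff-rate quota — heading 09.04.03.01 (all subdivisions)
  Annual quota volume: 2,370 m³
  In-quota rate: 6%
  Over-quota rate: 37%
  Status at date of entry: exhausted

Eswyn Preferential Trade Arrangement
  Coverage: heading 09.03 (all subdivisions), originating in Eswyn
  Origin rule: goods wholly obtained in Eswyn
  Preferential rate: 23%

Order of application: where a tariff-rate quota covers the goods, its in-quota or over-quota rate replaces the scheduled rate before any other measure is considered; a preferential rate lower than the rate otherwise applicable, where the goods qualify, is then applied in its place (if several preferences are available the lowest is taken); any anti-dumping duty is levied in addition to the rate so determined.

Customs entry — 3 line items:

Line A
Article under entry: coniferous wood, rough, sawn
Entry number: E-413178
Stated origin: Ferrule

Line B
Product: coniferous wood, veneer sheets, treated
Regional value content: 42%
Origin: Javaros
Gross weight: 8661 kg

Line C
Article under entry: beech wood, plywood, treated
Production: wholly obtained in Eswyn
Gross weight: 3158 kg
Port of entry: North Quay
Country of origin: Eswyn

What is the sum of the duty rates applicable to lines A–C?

Line A: coniferous → 09.04; sawn → 09.04.03; rough → 09.04.03.02. Scheduled 12%. No special measure applies. → 12%.
Line B: coniferous → 09.04; veneer sheets → 09.04.01; treated → 09.04.01.03. Scheduled 12%. Javaros agreement on 09.03.02: 09.04.01.03 not covered. → 12%.
Line C: beech → 09.03; plywood → 09.03.01; treated → 09.03.01.01. Scheduled 37%. Eswyn agreement on 09.03: wholly obtained → 23% available; preferential 23%. → 23%.
Sum: 12% + 12% + 23% = 47%.

47%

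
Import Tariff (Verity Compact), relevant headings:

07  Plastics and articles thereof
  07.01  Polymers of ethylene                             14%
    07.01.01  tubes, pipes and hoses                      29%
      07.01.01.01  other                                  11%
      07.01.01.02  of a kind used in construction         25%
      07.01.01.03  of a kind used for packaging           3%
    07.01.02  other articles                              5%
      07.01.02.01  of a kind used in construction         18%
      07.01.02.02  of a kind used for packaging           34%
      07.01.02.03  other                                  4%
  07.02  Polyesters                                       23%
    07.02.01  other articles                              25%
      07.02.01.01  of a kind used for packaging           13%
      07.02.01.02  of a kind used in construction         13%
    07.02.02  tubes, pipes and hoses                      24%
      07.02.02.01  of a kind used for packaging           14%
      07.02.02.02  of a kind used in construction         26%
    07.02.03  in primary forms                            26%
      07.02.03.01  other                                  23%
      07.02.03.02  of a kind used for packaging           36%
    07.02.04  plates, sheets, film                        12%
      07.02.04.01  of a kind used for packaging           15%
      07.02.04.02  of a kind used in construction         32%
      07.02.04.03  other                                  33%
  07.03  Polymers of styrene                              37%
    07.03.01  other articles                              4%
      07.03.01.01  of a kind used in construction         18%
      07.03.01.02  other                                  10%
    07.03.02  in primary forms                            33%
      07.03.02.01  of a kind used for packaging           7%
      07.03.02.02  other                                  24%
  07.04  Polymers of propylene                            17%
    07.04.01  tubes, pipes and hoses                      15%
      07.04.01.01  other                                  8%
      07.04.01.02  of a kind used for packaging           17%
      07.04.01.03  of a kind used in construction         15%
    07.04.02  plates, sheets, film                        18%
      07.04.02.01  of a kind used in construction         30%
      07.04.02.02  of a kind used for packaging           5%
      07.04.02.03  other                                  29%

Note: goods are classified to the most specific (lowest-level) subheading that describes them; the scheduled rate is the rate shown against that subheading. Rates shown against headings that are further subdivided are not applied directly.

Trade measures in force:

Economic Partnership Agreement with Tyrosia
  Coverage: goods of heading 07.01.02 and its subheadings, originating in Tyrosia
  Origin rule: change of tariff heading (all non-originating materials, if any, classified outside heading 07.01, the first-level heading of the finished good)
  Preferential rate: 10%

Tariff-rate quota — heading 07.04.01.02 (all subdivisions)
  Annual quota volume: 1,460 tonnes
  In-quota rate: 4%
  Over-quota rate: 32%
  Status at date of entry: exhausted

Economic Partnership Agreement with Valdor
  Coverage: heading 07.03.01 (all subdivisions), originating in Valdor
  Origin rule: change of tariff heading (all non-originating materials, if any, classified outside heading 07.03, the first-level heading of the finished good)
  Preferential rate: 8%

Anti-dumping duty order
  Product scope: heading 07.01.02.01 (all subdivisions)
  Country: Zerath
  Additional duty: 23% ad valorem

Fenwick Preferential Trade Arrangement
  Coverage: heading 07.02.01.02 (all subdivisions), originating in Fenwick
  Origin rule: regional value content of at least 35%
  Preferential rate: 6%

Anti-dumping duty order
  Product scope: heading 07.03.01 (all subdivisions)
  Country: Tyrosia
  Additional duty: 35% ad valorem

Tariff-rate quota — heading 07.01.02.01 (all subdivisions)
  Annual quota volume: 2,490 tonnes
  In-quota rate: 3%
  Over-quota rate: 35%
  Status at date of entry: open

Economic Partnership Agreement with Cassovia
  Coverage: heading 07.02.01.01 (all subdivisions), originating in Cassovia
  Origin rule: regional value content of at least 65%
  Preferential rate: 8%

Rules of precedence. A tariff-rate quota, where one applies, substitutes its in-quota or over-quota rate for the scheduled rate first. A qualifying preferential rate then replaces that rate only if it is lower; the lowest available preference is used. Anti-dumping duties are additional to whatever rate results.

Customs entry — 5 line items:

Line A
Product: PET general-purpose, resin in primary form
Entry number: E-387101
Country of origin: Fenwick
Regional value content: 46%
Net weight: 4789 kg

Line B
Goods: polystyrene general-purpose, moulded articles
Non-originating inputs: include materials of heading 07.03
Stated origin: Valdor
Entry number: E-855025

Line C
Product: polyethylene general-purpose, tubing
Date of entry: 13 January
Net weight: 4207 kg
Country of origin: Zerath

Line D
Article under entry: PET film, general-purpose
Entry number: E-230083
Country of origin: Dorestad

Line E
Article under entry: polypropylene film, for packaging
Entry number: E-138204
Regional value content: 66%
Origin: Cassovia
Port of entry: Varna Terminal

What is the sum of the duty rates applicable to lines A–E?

Line A: PET → 07.02; resin in primary form → 07.02.03; general-purpose → 07.02.03.01. Scheduled 23%. Fenwick agreement on 07.02.01.02: 07.02.03.01 not covered. → 23%.
Line B: polystyrene → 07.03; moulded articles → 07.03.01; general-purpose → 07.03.01.02. Scheduled 10%. Valdor agreement on 07.03.01: CTH not met. → 10%.
Line C: polyethylene → 07.01; tubing → 07.01.01; general-purpose → 07.01.01.01. Scheduled 11%. No special measure applies. → 11%.
Line D: PET → 07.02; film → 07.02.04; general-purpose → 07.02.04.03. Scheduled 33%. No special measure applies. → 33%.
Line E: polypropylene → 07.04; film → 07.04.02; for packaging → 07.04.02.02. Scheduled 5%. Cassovia agreement on 07.02.01.01: 07.04.02.02 not covered. → 5%.
Sum: 23% + 10% + 11% + 33% + 5% = 82%.

82%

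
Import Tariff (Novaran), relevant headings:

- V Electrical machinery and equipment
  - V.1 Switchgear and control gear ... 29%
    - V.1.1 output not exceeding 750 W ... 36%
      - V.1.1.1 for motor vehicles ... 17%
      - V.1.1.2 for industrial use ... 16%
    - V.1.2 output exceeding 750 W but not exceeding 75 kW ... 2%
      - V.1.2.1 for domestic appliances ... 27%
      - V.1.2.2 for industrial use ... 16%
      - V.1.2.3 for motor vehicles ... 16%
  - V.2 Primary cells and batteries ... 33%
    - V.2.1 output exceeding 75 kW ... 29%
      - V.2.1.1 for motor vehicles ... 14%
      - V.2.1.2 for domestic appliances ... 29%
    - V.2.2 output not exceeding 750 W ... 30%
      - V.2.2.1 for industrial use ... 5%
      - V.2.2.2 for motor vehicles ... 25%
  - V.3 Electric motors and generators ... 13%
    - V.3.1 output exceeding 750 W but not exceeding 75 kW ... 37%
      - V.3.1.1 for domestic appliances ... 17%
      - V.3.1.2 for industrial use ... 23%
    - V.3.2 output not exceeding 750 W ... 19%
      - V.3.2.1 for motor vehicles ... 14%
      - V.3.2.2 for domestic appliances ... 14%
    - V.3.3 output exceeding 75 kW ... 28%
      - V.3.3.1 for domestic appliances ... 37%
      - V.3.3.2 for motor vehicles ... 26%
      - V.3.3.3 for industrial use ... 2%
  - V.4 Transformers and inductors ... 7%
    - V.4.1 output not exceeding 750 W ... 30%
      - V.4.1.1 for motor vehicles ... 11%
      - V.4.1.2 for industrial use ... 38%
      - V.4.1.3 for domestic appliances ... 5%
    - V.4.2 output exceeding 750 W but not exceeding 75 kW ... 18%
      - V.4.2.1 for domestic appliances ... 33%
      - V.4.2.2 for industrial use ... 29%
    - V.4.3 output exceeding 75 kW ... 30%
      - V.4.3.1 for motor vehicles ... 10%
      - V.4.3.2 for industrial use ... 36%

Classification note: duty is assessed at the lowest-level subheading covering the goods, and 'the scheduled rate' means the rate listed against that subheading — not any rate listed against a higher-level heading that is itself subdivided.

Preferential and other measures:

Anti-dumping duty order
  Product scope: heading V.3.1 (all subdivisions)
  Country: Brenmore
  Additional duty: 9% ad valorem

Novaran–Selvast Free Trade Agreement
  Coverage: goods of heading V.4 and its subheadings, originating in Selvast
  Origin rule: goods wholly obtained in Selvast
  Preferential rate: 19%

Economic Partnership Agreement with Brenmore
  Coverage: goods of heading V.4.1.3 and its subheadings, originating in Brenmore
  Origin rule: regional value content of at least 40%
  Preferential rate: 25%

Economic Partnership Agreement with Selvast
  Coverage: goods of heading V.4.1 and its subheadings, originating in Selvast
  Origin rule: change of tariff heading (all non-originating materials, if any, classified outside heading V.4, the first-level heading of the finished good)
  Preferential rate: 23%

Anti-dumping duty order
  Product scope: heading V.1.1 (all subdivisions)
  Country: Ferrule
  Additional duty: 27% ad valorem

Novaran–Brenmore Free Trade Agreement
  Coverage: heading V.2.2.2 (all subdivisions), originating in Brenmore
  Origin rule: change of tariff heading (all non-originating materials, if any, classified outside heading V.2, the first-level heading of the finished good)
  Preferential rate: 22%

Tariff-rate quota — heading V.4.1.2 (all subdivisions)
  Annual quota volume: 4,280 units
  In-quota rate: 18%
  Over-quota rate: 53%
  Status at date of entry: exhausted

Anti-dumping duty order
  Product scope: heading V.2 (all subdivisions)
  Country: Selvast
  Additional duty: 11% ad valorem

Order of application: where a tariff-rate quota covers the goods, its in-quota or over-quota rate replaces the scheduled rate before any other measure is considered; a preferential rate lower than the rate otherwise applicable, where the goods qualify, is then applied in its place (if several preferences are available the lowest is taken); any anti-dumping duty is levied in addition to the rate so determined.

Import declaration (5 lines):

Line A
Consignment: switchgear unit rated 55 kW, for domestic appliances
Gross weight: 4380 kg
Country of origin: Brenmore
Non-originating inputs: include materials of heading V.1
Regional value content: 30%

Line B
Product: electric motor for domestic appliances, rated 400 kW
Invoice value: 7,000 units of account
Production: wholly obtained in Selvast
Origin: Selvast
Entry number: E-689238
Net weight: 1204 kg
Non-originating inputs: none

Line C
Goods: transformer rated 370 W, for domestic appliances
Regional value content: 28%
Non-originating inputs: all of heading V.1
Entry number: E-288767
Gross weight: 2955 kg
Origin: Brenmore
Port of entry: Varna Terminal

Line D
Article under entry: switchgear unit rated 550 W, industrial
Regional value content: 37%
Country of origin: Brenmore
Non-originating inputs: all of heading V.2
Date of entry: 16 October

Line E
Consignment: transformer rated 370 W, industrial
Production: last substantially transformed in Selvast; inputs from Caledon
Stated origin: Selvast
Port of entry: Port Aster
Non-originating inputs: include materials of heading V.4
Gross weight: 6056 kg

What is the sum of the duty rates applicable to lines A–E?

Line A: switchgear unit → V.1; rated 55 kW → V.1.2; for domestic appliances → V.1.2.1. Scheduled 27%. Brenmore agreement on V.4.1.3: V.1.2.1 not covered; Brenmore agreement on V.2.2.2: V.1.2.1 not covered. → 27%.
Line B: electric motor → V.3; rated 400 kW → V.3.3; for domestic appliances → V.3.3.1. Scheduled 37%. Selvast agreement on V.4: V.3.3.1 not covered; Selvast agreement on V.4.1: V.3.3.1 not covered. → 37%.
Line C: transformer → V.4; rated 370 W → V.4.1; for domestic appliances → V.4.1.3. Scheduled 5%. Brenmore agreement on V.4.1.3: RVC < 40%; Brenmore agreement on V.2.2.2: V.4.1.3 not covered. → 5%.
Line D: switchgear unit → V.1; rated 550 W → V.1.1; industrial → V.1.1.2. Scheduled 16%. Brenmore agreement on V.4.1.3: V.1.1.2 not covered; Brenmore agreement on V.2.2.2: V.1.1.2 not covered. → 16%.
Line E: transformer → V.4; rated 370 W → V.4.1; industrial → V.4.1.2. Scheduled 38%. quota on V.4.1.2 exhausted → over-quota 53%; Selvast agreement on V.4: not wholly obtained; Selvast agreement on V.4.1: CTH not met. → 53%.
Sum: 27% + 37% + 5% + 16% + 53% = 138%.

138%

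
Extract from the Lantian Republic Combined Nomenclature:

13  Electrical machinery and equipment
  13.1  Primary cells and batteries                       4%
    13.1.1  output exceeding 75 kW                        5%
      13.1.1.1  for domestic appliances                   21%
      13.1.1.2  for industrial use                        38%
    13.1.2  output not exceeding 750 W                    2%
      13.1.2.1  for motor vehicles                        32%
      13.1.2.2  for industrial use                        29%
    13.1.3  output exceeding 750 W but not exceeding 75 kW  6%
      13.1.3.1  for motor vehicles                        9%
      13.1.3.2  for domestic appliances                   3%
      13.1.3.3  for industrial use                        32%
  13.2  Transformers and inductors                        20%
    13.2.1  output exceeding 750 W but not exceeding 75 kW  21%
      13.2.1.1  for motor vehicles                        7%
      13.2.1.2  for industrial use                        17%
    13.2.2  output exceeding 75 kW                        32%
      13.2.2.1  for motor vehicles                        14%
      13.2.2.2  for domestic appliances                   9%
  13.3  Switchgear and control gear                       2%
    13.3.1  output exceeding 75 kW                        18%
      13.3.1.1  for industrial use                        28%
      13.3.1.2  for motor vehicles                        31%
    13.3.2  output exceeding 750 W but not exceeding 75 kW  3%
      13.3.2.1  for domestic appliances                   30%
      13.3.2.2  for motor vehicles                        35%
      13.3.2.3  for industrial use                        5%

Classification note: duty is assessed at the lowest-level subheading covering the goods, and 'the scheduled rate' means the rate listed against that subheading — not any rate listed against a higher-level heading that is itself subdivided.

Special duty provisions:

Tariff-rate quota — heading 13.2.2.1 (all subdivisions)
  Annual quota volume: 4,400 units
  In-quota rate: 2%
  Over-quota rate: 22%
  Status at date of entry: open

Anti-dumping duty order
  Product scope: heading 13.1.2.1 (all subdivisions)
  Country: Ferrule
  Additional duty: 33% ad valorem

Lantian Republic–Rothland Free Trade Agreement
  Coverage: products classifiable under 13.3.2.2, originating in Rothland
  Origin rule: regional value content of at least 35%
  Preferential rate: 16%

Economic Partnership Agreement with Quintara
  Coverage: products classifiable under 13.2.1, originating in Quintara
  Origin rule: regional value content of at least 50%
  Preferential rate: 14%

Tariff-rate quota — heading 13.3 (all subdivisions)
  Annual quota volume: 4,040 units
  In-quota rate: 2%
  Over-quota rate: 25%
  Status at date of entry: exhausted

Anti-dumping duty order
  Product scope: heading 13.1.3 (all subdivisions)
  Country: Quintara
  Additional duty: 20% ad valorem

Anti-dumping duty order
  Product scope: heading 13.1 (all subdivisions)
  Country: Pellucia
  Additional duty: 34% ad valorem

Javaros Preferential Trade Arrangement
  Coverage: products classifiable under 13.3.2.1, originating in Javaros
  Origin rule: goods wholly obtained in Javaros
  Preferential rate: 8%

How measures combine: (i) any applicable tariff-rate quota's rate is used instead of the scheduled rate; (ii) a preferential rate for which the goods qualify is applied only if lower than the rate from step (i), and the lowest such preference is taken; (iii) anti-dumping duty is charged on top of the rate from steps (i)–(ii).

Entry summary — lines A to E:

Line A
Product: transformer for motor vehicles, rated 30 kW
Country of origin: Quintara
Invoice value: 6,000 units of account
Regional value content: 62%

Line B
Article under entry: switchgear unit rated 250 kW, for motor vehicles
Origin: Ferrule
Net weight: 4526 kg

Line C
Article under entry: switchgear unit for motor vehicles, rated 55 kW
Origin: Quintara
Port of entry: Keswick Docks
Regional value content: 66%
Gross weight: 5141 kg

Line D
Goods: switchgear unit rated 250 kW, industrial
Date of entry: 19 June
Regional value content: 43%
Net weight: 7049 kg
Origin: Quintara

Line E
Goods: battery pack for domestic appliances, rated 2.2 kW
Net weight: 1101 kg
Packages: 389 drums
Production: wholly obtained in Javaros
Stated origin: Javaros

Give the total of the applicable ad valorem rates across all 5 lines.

Line A: transformer → 13.2; rated 30 kW → 13.2.1; for motor vehicles → 13.2.1.1. Scheduled 7%. Quintara agreement on 13.2.1: RVC ≥ 50% → 14% available; preference 14% not lower than 7% → no reduction. → 7%.
Line B: switchgear unit → 13.3; rated 250 kW → 13.3.1; for motor vehicles → 13.3.1.2. Scheduled 31%. quota on 13.3 exhausted → over-quota 25%. → 25%.
Line C: switchgear unit → 13.3; rated 55 kW → 13.3.2; for motor vehicles → 13.3.2.2. Scheduled 35%. quota on 13.3 exhausted → over-quota 25%; Quintara agreement on 13.2.1: 13.3.2.2 not covered. → 25%.
Line D: switchgear unit → 13.3; rated 250 kW → 13.3.1; industrial → 13.3.1.1. Scheduled 28%. quota on 13.3 exhausted → over-quota 25%; Quintara agreement on 13.2.1: 13.3.1.1 not covered. → 25%.
Line E: battery pack → 13.1; rated 2.2 kW → 13.1.3; for domestic appliances → 13.1.3.2. Scheduled 3%. Javaros agreement on 13.3.2.1: 13.1.3.2 not covered. → 3%.
Sum: 7% + 25% + 25% + 25% + 3% = 85%.

85%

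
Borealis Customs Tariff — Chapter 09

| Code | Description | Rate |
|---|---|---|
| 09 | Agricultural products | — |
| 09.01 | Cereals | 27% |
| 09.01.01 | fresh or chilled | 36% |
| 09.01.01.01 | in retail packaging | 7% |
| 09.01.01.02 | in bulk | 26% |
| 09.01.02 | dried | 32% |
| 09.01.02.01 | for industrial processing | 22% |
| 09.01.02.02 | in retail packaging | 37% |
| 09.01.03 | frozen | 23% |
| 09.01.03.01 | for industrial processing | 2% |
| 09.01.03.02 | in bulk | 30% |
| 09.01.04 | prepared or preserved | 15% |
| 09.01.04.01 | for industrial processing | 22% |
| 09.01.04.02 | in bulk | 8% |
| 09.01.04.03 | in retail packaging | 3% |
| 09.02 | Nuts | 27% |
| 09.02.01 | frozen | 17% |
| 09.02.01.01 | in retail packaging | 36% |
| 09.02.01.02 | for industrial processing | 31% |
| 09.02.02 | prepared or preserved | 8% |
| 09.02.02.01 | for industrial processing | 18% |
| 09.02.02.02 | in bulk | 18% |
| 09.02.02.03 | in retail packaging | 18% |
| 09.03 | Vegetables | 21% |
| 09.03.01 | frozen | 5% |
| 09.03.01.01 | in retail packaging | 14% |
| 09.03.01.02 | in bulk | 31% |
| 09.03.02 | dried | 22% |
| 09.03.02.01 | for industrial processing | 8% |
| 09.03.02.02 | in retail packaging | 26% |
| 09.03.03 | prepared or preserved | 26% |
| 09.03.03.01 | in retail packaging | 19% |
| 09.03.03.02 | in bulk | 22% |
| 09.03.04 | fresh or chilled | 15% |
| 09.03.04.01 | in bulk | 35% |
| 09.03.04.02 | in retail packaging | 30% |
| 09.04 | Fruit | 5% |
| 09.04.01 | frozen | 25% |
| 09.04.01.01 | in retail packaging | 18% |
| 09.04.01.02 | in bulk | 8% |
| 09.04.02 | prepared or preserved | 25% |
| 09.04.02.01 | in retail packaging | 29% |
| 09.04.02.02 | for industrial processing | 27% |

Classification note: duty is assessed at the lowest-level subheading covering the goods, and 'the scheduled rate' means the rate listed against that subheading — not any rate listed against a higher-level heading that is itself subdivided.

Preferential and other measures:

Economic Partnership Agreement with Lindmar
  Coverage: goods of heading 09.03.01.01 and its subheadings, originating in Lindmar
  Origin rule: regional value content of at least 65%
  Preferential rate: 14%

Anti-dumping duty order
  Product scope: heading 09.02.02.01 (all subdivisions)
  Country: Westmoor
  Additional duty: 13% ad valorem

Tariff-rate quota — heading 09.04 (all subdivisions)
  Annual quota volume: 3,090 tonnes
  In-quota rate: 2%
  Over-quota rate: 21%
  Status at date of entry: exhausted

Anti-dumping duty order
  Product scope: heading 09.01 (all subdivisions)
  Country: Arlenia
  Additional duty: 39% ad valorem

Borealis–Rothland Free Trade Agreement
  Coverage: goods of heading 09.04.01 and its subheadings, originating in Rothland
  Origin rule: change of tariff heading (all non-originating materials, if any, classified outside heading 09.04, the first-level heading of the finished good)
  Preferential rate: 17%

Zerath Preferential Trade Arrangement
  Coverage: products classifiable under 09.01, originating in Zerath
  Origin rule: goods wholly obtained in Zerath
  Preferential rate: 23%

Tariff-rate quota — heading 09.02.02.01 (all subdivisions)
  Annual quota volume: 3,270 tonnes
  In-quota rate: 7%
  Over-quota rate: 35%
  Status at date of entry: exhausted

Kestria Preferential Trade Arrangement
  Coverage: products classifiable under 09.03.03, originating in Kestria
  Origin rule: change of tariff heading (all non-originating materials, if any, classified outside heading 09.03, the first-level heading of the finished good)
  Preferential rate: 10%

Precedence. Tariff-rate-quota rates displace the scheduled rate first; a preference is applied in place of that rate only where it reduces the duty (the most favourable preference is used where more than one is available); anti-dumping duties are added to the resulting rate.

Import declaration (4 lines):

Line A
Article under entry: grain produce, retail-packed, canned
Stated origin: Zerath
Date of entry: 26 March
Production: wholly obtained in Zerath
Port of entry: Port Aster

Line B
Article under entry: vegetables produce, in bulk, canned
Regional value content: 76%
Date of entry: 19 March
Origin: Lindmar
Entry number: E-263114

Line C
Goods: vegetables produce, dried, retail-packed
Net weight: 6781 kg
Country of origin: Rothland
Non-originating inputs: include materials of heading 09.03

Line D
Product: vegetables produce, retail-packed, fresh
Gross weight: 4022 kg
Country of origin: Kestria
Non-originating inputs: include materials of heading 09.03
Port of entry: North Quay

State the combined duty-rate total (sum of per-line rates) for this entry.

81%

Line A: grain → 09.01; canned → 09.01.04; retail-packed → 09.01.04.03. Scheduled 3%. Zerath agreement on 09.01: wholly obtained → 23% available; preference 23% not lower than 3% → no reduction. → 3%.
Line B: vegetables → 09.03; canned → 09.03.03; in bulk → 09.03.03.02. Scheduled 22%. Lindmar agreement on 09.03.01.01: 09.03.03.02 not covered. → 22%.
Line C: vegetables → 09.03; dried → 09.03.02; retail-packed → 09.03.02.02. Scheduled 26%. Rothland agreement on 09.04.01: 09.03.02.02 not covered. → 26%.
Line D: vegetables → 09.03; fresh → 09.03.04; retail-packed → 09.03.04.02. Scheduled 30%. Kestria agreement on 09.03.03: 09.03.04.02 not covered. → 30%.
Sum: 3% + 22% + 26% + 30% = 81%.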